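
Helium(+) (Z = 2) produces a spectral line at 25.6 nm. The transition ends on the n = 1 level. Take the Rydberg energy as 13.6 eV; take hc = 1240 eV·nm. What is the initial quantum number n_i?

The photon energy is ΔE = hc/λ = 1240 / 25.6 = 48.44 eV.
With Z = 2, ΔE = 54.40 × (1/n_f² − 1/n_i²), so 1/n_f² − 1/n_i² = 0.8904.
With n_f = 1: 1/n_i² = 1/1 − 0.8904 = 0.1096, so n_i ≈ 3.02.

n_i = 3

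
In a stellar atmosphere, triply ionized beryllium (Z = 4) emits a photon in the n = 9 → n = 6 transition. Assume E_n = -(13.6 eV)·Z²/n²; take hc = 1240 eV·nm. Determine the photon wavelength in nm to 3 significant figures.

369 nm

For Z = 4 the level energies scale as Z², so the effective Rydberg energy is 13.6 × 16 = 217.6 eV.
ΔE = 217.6 × (1/6² − 1/9²) = 217.6 × 0.01543 = 3.358 eV.
λ = hc/ΔE = 1240 / 3.358 = 369 nm.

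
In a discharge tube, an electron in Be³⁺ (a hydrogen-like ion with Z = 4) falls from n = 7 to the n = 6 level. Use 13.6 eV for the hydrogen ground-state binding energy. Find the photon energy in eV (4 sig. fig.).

1.604 eV

The Bohr energies scale as Z², so for Z = 4: E_n = −217.6/n² eV.
E_7 = −217.6/49 = −4.441 eV and E_6 = −217.6/36 = −6.044 eV.
The photon energy is |E_7 − E_6| = 1.604 eV.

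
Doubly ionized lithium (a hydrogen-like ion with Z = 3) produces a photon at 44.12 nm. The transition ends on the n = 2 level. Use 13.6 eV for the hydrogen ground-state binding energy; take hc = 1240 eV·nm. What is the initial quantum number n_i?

n_i = 7

The photon energy is ΔE = hc/λ = 1240 / 44.12 = 28.11 eV.
With Z = 3, ΔE = 122.4 × (1/n_f² − 1/n_i²), so 1/n_f² − 1/n_i² = 0.2296.
With n_f = 2: 1/n_i² = 1/4 − 0.2296 = 0.02038, so n_i ≈ 7.00.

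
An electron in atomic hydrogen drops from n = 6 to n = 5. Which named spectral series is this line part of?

Pfund

The series is set by the lower level: n_f = 5 is the Pfund series.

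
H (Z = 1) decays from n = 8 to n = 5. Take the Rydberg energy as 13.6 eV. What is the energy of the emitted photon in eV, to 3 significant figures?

E_8 = −13.60/64 = −0.2125 eV and E_5 = −13.60/25 = −0.5440 eV.
The photon energy is |E_8 − E_5| = 0.332 eV.

0.332 eV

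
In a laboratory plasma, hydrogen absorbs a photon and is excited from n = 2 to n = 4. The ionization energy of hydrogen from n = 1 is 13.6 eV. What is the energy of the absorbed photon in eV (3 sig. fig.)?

E_4 = −13.60/16 = −0.8500 eV and E_2 = −13.60/4 = −3.400 eV.
The photon energy is |E_4 − E_2| = 2.55 eV.

2.55 eV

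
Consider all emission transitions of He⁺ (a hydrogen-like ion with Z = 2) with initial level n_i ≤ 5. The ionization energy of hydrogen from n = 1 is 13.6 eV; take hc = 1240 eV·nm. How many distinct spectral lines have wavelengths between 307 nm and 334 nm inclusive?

1

Enumerate all n_i → n_f pairs with 1 ≤ n_f < n_i ≤ 5 and compute λ = 1240 / [13.6·4·(1/n_f² − 1/n_i²)].
Lines falling in [307, 334] nm: 5→3 (320.5 nm).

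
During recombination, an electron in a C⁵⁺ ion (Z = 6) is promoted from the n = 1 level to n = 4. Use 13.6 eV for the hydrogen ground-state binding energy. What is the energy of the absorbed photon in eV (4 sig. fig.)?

459.0 eV

The Bohr energies scale as Z², so for Z = 6: E_n = −489.6/n² eV.
E_4 = −489.6/16 = −30.60 eV and E_1 = −489.6/1 = −489.6 eV.
The photon energy is |E_4 − E_1| = 459.0 eV.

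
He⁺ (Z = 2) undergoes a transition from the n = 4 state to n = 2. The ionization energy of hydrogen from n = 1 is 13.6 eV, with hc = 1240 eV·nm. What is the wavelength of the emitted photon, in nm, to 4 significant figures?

121.6 nm

For Z = 2 the level energies scale as Z², so the effective Rydberg energy is 13.6 × 4 = 54.40 eV.
ΔE = 54.40 × (1/2² − 1/4²) = 54.40 × 0.1875 = 10.20 eV.
λ = hc/ΔE = 1240 / 10.20 = 121.6 nm.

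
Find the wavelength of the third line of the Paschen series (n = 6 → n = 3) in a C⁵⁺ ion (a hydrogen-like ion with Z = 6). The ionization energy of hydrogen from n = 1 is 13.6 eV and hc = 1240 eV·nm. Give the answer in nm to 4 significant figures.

The Paschen series terminates on n_f = 3; the third line has n_i = 3+3 = 6.
ΔE = 489.6 × (1/3² − 1/6²) = 40.80 eV.
λ = 1240 / 40.80 = 30.39 nm.

30.39 nm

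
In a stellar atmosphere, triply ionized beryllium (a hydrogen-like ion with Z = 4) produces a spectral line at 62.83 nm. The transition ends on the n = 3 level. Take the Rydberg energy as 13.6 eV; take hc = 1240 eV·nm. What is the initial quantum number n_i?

n_i = 7

The photon energy is ΔE = hc/λ = 1240 / 62.83 = 19.74 eV.
With Z = 4, ΔE = 217.6 × (1/n_f² − 1/n_i²), so 1/n_f² − 1/n_i² = 0.09070.
With n_f = 3: 1/n_i² = 1/9 − 0.09070 = 0.02041, so n_i ≈ 7.00.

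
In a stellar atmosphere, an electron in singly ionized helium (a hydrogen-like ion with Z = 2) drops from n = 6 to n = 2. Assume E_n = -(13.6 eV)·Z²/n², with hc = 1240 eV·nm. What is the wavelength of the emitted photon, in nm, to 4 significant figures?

102.6 nm

For Z = 2 the level energies scale as Z², so the effective Rydberg energy is 13.6 × 4 = 54.40 eV.
ΔE = 54.40 × (1/2² − 1/6²) = 54.40 × 0.2222 = 12.09 eV.
λ = hc/ΔE = 1240 / 12.09 = 102.6 nm.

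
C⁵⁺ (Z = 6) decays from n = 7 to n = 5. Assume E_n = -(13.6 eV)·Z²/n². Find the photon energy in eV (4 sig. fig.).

9.592 eV

The Bohr energies scale as Z², so for Z = 6: E_n = −489.6/n² eV.
E_7 = −489.6/49 = −9.992 eV and E_5 = −489.6/25 = −19.58 eV.
The photon energy is |E_7 − E_5| = 9.592 eV.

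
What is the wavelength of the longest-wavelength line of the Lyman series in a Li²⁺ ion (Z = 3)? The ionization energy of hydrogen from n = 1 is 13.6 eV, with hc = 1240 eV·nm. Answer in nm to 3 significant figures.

13.5 nm

The Lyman series terminates on n_f = 1; the first line has n_i = 1+1 = 2.
ΔE = 122.4 × (1/1² − 1/2²) = 91.80 eV.
λ = 1240 / 91.80 = 13.5 nm.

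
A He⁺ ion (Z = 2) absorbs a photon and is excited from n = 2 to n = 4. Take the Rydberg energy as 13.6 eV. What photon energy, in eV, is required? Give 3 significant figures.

The Bohr energies scale as Z², so for Z = 2: E_n = −54.40/n² eV.
E_4 = −54.40/16 = −3.400 eV and E_2 = −54.40/4 = −13.60 eV.
The photon energy is |E_4 − E_2| = 10.2 eV.

10.2 eV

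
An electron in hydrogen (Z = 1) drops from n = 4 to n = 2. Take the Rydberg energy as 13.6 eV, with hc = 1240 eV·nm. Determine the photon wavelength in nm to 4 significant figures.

ΔE = 13.60 × (1/2² − 1/4²) = 13.60 × 0.1875 = 2.550 eV.
λ = hc/ΔE = 1240 / 2.550 = 486.3 nm.
This line belongs to the Balmer series.

486.3 nm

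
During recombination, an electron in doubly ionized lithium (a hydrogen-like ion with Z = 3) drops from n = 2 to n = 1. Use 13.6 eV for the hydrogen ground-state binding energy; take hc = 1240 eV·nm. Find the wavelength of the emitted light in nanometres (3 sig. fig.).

13.5 nm

For Z = 3 the level energies scale as Z², so the effective Rydberg energy is 13.6 × 9 = 122.4 eV.
ΔE = 122.4 × (1/1² − 1/2²) = 122.4 × 0.7500 = 91.80 eV.
λ = hc/ΔE = 1240 / 91.80 = 13.5 nm.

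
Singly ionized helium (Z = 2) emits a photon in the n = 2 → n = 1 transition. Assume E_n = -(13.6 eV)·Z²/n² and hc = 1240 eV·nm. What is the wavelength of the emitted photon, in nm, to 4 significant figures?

30.39 nm

For Z = 2 the level energies scale as Z², so the effective Rydberg energy is 13.6 × 4 = 54.40 eV.
ΔE = 54.40 × (1/1² − 1/2²) = 54.40 × 0.7500 = 40.80 eV.
λ = hc/ΔE = 1240 / 40.80 = 30.39 nm.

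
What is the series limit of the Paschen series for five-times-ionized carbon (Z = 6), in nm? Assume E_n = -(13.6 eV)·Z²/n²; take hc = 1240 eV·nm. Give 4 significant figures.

22.79 nm

The Paschen series has lower level n_f = 3; the series limit corresponds to n_i → ∞.
ΔE_max = 13.6 × 36 / 3² = 54.40 eV.
λ_min = 1240 / 54.40 = 22.79 nm.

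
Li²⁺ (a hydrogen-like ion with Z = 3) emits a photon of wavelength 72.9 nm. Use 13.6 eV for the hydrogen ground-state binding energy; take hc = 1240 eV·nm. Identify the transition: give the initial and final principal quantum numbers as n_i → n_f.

The photon energy is ΔE = hc/λ = 1240 / 72.9 = 17.01 eV.
With Z = 3, ΔE = 122.4 × (1/n_f² − 1/n_i²), so 1/n_f² − 1/n_i² = 0.1390.
Trying n_f = 2 gives 1/n_i² = 0.1110, i.e. n_i ≈ 3; this pair matches.

n_i = 3, n_f = 2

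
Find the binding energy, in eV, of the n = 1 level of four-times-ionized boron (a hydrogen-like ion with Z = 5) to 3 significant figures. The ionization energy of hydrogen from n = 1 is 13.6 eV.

E_n = −13.6 Z²/n² = −340.0/n² eV for Z = 5.
E_1 = −340.0/1 = −340 eV, so ionization (to E = 0) requires 340 eV.

340 eV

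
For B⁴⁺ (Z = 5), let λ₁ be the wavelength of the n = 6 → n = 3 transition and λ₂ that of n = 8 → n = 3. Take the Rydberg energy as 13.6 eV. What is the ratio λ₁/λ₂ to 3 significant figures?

λ ∝ 1/ΔE ∝ 1/(1/n_f² − 1/n_i²), and the Z² and hc factors cancel in the ratio.
λ₁/λ₂ = (1/3² − 1/8²)/(1/3² − 1/6²) = 0.09549/0.08333 = 1.15.

1.15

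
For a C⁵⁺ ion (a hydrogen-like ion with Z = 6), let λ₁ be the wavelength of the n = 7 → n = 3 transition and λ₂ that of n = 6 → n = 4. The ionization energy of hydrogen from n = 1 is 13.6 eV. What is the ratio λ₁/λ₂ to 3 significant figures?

λ ∝ 1/ΔE ∝ 1/(1/n_f² − 1/n_i²), and the Z² and hc factors cancel in the ratio.
λ₁/λ₂ = (1/4² − 1/6²)/(1/3² − 1/7²) = 0.03472/0.09070 = 0.383.

0.383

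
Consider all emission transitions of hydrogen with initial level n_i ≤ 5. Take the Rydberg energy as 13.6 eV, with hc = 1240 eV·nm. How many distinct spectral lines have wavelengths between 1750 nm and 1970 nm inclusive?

1

Enumerate all n_i → n_f pairs with 1 ≤ n_f < n_i ≤ 5 and compute λ = 1240 / [13.6·1·(1/n_f² − 1/n_i²)].
Lines falling in [1750, 1970] nm: 4→3 (1876 nm).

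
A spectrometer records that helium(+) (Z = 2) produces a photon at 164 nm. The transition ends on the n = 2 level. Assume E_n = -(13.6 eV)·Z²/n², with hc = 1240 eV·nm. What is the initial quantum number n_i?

The photon energy is ΔE = hc/λ = 1240 / 164 = 7.561 eV.
With Z = 2, ΔE = 54.40 × (1/n_f² − 1/n_i²), so 1/n_f² − 1/n_i² = 0.1390.
With n_f = 2: 1/n_i² = 1/4 − 0.1390 = 0.1110, so n_i ≈ 3.00.

n_i = 3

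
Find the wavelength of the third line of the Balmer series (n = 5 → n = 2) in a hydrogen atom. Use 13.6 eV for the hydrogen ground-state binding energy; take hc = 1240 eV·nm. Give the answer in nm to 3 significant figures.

The Balmer series terminates on n_f = 2; the third line has n_i = 2+3 = 5.
ΔE = 13.60 × (1/2² − 1/5²) = 2.856 eV.
λ = 1240 / 2.856 = 434 nm.

434 nm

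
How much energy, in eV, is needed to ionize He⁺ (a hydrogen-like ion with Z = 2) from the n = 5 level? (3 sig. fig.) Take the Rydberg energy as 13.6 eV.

2.18 eV

E_n = −13.6 Z²/n² = −54.40/n² eV for Z = 2.
E_5 = −54.40/25 = −2.18 eV, so ionization (to E = 0) requires 2.18 eV.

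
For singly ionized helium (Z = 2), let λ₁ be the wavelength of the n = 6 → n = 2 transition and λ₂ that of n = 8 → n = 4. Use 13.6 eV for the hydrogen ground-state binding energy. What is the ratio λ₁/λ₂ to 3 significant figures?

λ ∝ 1/ΔE ∝ 1/(1/n_f² − 1/n_i²), and the Z² and hc factors cancel in the ratio.
λ₁/λ₂ = (1/4² − 1/8²)/(1/2² − 1/6²) = 0.04688/0.2222 = 0.211.

0.211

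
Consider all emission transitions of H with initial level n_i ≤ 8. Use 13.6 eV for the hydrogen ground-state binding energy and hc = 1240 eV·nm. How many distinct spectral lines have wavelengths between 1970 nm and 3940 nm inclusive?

Enumerate all n_i → n_f pairs with 1 ≤ n_f < n_i ≤ 8 and compute λ = 1240 / [13.6·1·(1/n_f² − 1/n_i²)].
Lines falling in [1970, 3940] nm: 7→4 (2166 nm), 6→4 (2626 nm), 8→5 (3741 nm).

3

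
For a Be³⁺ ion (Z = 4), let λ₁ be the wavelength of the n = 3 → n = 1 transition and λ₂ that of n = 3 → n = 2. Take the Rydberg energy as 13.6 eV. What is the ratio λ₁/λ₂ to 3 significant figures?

λ ∝ 1/ΔE ∝ 1/(1/n_f² − 1/n_i²), and the Z² and hc factors cancel in the ratio.
λ₁/λ₂ = (1/2² − 1/3²)/(1/1² − 1/3²) = 0.1389/0.8889 = 0.156.

0.156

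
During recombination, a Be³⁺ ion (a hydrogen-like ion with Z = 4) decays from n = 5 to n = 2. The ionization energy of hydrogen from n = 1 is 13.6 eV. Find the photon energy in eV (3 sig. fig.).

The Bohr energies scale as Z², so for Z = 4: E_n = −217.6/n² eV.
E_5 = −217.6/25 = −8.704 eV and E_2 = −217.6/4 = −54.40 eV.
The photon energy is |E_5 − E_2| = 45.7 eV.

45.7 eV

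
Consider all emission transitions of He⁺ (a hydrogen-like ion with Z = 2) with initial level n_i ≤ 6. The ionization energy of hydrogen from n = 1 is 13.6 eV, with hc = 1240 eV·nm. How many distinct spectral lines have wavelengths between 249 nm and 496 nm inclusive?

3

Enumerate all n_i → n_f pairs with 1 ≤ n_f < n_i ≤ 6 and compute λ = 1240 / [13.6·4·(1/n_f² − 1/n_i²)].
Lines falling in [249, 496] nm: 6→3 (273.5 nm), 5→3 (320.5 nm), 4→3 (468.9 nm).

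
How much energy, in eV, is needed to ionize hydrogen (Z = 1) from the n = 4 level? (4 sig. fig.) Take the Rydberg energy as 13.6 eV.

E_4 = −13.60/16 = −0.8500 eV, so ionization (to E = 0) requires 0.8500 eV.

0.8500 eV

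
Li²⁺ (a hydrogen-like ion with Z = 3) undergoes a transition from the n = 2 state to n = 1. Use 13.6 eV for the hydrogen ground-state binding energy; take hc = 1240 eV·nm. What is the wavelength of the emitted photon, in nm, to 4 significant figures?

For Z = 3 the level energies scale as Z², so the effective Rydberg energy is 13.6 × 9 = 122.4 eV.
ΔE = 122.4 × (1/1² − 1/2²) = 122.4 × 0.7500 = 91.80 eV.
λ = hc/ΔE = 1240 / 91.80 = 13.51 nm.

13.51 nm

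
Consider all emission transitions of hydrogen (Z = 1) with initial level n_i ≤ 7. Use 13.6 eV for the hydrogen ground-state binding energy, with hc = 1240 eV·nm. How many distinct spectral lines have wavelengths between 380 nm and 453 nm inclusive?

3

Enumerate all n_i → n_f pairs with 1 ≤ n_f < n_i ≤ 7 and compute λ = 1240 / [13.6·1·(1/n_f² − 1/n_i²)].
Lines falling in [380, 453] nm: 7→2 (397.1 nm), 6→2 (410.3 nm), 5→2 (434.2 nm).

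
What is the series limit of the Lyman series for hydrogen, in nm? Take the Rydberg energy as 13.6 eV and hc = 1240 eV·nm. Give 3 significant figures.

91.2 nm

The Lyman series has lower level n_f = 1; the series limit corresponds to n_i → ∞.
ΔE_max = 13.6 × 1 / 1² = 13.60 eV.
λ_min = 1240 / 13.60 = 91.2 nm.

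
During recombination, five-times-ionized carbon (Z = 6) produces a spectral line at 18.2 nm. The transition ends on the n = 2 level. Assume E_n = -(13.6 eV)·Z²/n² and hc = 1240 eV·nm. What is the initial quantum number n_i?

The photon energy is ΔE = hc/λ = 1240 / 18.2 = 68.13 eV.
With Z = 6, ΔE = 489.6 × (1/n_f² − 1/n_i²), so 1/n_f² − 1/n_i² = 0.1392.
With n_f = 2: 1/n_i² = 1/4 − 0.1392 = 0.1108, so n_i ≈ 3.00.

n_i = 3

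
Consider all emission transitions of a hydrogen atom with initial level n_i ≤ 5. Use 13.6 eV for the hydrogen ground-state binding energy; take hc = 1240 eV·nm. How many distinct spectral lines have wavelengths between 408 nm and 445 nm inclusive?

1

Enumerate all n_i → n_f pairs with 1 ≤ n_f < n_i ≤ 5 and compute λ = 1240 / [13.6·1·(1/n_f² − 1/n_i²)].
Lines falling in [408, 445] nm: 5→2 (434.2 nm).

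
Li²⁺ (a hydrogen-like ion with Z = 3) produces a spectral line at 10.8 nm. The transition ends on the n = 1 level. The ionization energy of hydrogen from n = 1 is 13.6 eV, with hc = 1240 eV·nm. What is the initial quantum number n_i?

n_i = 4

The photon energy is ΔE = hc/λ = 1240 / 10.8 = 114.8 eV.
With Z = 3, ΔE = 122.4 × (1/n_f² − 1/n_i²), so 1/n_f² − 1/n_i² = 0.9380.
With n_f = 1: 1/n_i² = 1/1 − 0.9380 = 0.06197, so n_i ≈ 4.02.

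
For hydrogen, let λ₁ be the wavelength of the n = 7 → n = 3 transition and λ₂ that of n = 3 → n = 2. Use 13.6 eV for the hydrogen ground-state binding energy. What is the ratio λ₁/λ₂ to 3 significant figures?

λ ∝ 1/ΔE ∝ 1/(1/n_f² − 1/n_i²), and the Z² and hc factors cancel in the ratio.
λ₁/λ₂ = (1/2² − 1/3²)/(1/3² − 1/7²) = 0.1389/0.09070 = 1.53.

1.53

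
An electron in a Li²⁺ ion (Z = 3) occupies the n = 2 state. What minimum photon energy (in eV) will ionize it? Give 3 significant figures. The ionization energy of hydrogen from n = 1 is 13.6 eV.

E_n = −13.6 Z²/n² = −122.4/n² eV for Z = 3.
E_2 = −122.4/4 = −30.6 eV, so ionization (to E = 0) requires 30.6 eV.

30.6 eV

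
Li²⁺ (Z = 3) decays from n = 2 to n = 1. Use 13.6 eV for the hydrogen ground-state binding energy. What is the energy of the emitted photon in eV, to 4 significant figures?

The Bohr energies scale as Z², so for Z = 3: E_n = −122.4/n² eV.
E_2 = −122.4/4 = −30.60 eV and E_1 = −122.4/1 = −122.4 eV.
The photon energy is |E_2 − E_1| = 91.80 eV.

91.80 eV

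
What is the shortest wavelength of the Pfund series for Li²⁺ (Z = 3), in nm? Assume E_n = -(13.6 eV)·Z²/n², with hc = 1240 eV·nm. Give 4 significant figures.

The Pfund series has lower level n_f = 5; the series limit corresponds to n_i → ∞.
ΔE_max = 13.6 × 9 / 5² = 4.896 eV.
λ_min = 1240 / 4.896 = 253.3 nm.

253.3 nm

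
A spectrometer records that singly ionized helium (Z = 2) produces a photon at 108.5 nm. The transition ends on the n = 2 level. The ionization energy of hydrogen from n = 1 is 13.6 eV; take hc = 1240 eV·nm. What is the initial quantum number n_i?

The photon energy is ΔE = hc/λ = 1240 / 108.5 = 11.43 eV.
With Z = 2, ΔE = 54.40 × (1/n_f² − 1/n_i²), so 1/n_f² − 1/n_i² = 0.2101.
With n_f = 2: 1/n_i² = 1/4 − 0.2101 = 0.03992, so n_i ≈ 5.01.

n_i = 5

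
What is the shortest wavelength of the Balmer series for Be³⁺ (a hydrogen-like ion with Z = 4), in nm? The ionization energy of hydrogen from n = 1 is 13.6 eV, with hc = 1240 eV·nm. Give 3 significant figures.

The Balmer series has lower level n_f = 2; the series limit corresponds to n_i → ∞.
ΔE_max = 13.6 × 16 / 2² = 54.40 eV.
λ_min = 1240 / 54.40 = 22.8 nm.

22.8 nm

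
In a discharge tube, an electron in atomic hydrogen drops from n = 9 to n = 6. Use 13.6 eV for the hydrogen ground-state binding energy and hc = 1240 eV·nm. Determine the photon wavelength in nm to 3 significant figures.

5910 nm

ΔE = 13.60 × (1/6² − 1/9²) = 13.60 × 0.01543 = 0.2099 eV.
λ = hc/ΔE = 1240 / 0.2099 = 5910 nm.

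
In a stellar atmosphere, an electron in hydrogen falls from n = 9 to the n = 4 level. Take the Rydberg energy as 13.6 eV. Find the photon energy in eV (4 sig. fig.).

0.6821 eV

E_9 = −13.60/81 = −0.1679 eV and E_4 = −13.60/16 = −0.8500 eV.
The photon energy is |E_9 − E_4| = 0.6821 eV.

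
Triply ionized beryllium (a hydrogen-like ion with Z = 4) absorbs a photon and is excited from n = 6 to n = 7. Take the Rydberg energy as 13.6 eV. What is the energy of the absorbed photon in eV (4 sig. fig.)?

The Bohr energies scale as Z², so for Z = 4: E_n = −217.6/n² eV.
E_7 = −217.6/49 = −4.441 eV and E_6 = −217.6/36 = −6.044 eV.
The photon energy is |E_7 − E_6| = 1.604 eV.

1.604 eV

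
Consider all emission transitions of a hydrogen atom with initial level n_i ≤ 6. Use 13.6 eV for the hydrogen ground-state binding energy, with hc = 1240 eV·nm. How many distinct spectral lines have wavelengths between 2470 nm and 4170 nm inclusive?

2

Enumerate all n_i → n_f pairs with 1 ≤ n_f < n_i ≤ 6 and compute λ = 1240 / [13.6·1·(1/n_f² − 1/n_i²)].
Lines falling in [2470, 4170] nm: 6→4 (2626 nm), 5→4 (4052 nm).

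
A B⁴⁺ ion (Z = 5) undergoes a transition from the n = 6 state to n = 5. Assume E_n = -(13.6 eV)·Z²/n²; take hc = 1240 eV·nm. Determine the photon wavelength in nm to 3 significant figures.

298 nm

For Z = 5 the level energies scale as Z², so the effective Rydberg energy is 13.6 × 25 = 340.0 eV.
ΔE = 340.0 × (1/5² − 1/6²) = 340.0 × 0.01222 = 4.156 eV.
λ = hc/ΔE = 1240 / 4.156 = 298 nm.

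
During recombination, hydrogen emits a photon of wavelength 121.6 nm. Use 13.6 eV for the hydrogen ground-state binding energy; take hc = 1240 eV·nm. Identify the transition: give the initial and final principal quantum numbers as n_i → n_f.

The photon energy is ΔE = hc/λ = 1240 / 121.6 = 10.20 eV.
With Z = 1, ΔE = 13.60 × (1/n_f² − 1/n_i²), so 1/n_f² − 1/n_i² = 0.7498.
Trying n_f = 1 gives 1/n_i² = 0.2502, i.e. n_i ≈ 2; this pair matches.

n_i = 2, n_f = 1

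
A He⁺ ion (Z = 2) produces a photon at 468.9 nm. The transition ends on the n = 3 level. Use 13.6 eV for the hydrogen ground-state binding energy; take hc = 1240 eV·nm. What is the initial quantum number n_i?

n_i = 4

The photon energy is ΔE = hc/λ = 1240 / 468.9 = 2.644 eV.
With Z = 2, ΔE = 54.40 × (1/n_f² − 1/n_i²), so 1/n_f² − 1/n_i² = 0.04861.
With n_f = 3: 1/n_i² = 1/9 − 0.04861 = 0.06250, so n_i ≈ 4.00.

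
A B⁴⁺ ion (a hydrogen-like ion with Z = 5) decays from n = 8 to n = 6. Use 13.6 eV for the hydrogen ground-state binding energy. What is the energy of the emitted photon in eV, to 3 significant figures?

The Bohr energies scale as Z², so for Z = 5: E_n = −340.0/n² eV.
E_8 = −340.0/64 = −5.313 eV and E_6 = −340.0/36 = −9.444 eV.
The photon energy is |E_8 − E_6| = 4.13 eV.

4.13 eV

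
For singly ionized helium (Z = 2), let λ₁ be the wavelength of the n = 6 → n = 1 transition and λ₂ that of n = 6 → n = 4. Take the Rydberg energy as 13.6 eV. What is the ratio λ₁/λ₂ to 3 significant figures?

0.0357

λ ∝ 1/ΔE ∝ 1/(1/n_f² − 1/n_i²), and the Z² and hc factors cancel in the ratio.
λ₁/λ₂ = (1/4² − 1/6²)/(1/1² − 1/6²) = 0.03472/0.9722 = 0.0357.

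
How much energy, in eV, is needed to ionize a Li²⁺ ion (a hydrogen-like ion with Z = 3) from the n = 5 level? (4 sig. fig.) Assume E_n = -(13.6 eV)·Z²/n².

E_n = −13.6 Z²/n² = −122.4/n² eV for Z = 3.
E_5 = −122.4/25 = −4.896 eV, so ionization (to E = 0) requires 4.896 eV.

4.896 eV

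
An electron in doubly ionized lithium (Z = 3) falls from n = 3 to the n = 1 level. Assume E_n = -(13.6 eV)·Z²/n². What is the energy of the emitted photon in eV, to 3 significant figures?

The Bohr energies scale as Z², so for Z = 3: E_n = −122.4/n² eV.
E_3 = −122.4/9 = −13.60 eV and E_1 = −122.4/1 = −122.4 eV.
The photon energy is |E_3 − E_1| = 109 eV.

109 eV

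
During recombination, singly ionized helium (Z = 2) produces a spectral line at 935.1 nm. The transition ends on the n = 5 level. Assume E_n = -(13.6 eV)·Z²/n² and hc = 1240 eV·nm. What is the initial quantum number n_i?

The photon energy is ΔE = hc/λ = 1240 / 935.1 = 1.326 eV.
With Z = 2, ΔE = 54.40 × (1/n_f² − 1/n_i²), so 1/n_f² − 1/n_i² = 0.02438.
With n_f = 5: 1/n_i² = 1/25 − 0.02438 = 0.01562, so n_i ≈ 8.00.

n_i = 8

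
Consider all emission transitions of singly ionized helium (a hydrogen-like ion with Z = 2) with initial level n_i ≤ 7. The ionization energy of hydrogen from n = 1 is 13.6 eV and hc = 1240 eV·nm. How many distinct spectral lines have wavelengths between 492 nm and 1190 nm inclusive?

4

Enumerate all n_i → n_f pairs with 1 ≤ n_f < n_i ≤ 7 and compute λ = 1240 / [13.6·4·(1/n_f² − 1/n_i²)].
Lines falling in [492, 1190] nm: 7→4 (541.5 nm), 6→4 (656.5 nm), 5→4 (1013 nm), 7→5 (1163 nm).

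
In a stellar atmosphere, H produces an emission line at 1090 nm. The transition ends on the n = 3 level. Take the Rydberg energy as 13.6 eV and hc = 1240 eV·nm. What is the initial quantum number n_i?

The photon energy is ΔE = hc/λ = 1240 / 1090 = 1.138 eV.
With Z = 1, ΔE = 13.60 × (1/n_f² − 1/n_i²), so 1/n_f² − 1/n_i² = 0.08365.
With n_f = 3: 1/n_i² = 1/9 − 0.08365 = 0.02746, so n_i ≈ 6.03.

n_i = 6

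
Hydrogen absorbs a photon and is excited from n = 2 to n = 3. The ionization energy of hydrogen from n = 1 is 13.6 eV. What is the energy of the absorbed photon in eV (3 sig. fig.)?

E_3 = −13.60/9 = −1.511 eV and E_2 = −13.60/4 = −3.400 eV.
The photon energy is |E_3 − E_2| = 1.89 eV.

1.89 eV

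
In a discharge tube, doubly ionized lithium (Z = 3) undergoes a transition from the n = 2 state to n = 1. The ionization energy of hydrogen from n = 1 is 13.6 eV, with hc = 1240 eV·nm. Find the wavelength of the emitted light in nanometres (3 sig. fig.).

For Z = 3 the level energies scale as Z², so the effective Rydberg energy is 13.6 × 9 = 122.4 eV.
ΔE = 122.4 × (1/1² − 1/2²) = 122.4 × 0.7500 = 91.80 eV.
λ = hc/ΔE = 1240 / 91.80 = 13.5 nm.

13.5 nm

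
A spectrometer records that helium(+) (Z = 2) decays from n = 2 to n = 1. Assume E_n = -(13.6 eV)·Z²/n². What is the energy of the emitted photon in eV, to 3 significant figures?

The Bohr energies scale as Z², so for Z = 2: E_n = −54.40/n² eV.
E_2 = −54.40/4 = −13.60 eV and E_1 = −54.40/1 = −54.40 eV.
The photon energy is |E_2 − E_1| = 40.8 eV.

40.8 eV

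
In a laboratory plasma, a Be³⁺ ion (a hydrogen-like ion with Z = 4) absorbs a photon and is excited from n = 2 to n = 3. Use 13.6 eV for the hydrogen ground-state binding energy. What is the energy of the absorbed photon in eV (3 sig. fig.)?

30.2 eV

The Bohr energies scale as Z², so for Z = 4: E_n = −217.6/n² eV.
E_3 = −217.6/9 = −24.18 eV and E_2 = −217.6/4 = −54.40 eV.
The photon energy is |E_3 − E_2| = 30.2 eV.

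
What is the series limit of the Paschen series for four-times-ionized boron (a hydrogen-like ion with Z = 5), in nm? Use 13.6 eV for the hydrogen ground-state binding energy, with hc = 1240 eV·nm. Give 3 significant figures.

32.8 nm

The Paschen series has lower level n_f = 3; the series limit corresponds to n_i → ∞.
ΔE_max = 13.6 × 25 / 3² = 37.78 eV.
λ_min = 1240 / 37.78 = 32.8 nm.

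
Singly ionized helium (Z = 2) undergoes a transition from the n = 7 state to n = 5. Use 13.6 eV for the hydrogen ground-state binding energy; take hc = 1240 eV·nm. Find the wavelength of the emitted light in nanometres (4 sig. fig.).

1163 nm

For Z = 2 the level energies scale as Z², so the effective Rydberg energy is 13.6 × 4 = 54.40 eV.
ΔE = 54.40 × (1/5² − 1/7²) = 54.40 × 0.01959 = 1.066 eV.
λ = hc/ΔE = 1240 / 1.066 = 1163 nm.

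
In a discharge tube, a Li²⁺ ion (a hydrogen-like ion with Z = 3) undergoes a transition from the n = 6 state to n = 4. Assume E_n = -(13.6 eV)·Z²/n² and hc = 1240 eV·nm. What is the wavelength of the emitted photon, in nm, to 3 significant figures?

For Z = 3 the level energies scale as Z², so the effective Rydberg energy is 13.6 × 9 = 122.4 eV.
ΔE = 122.4 × (1/4² − 1/6²) = 122.4 × 0.03472 = 4.250 eV.
λ = hc/ΔE = 1240 / 4.250 = 292 nm.

292 nm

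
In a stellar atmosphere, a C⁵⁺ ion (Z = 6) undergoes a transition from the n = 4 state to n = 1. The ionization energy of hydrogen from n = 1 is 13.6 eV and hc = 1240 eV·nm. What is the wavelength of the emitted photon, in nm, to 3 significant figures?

For Z = 6 the level energies scale as Z², so the effective Rydberg energy is 13.6 × 36 = 489.6 eV.
ΔE = 489.6 × (1/1² − 1/4²) = 489.6 × 0.9375 = 459.0 eV.
λ = hc/ΔE = 1240 / 459.0 = 2.70 nm.

2.70 nm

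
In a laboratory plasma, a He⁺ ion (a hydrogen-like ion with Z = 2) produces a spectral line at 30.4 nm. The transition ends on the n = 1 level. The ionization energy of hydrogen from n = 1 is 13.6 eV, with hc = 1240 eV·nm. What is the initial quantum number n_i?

n_i = 2

The photon energy is ΔE = hc/λ = 1240 / 30.4 = 40.79 eV.
With Z = 2, ΔE = 54.40 × (1/n_f² − 1/n_i²), so 1/n_f² − 1/n_i² = 0.7498.
With n_f = 1: 1/n_i² = 1/1 − 0.7498 = 0.2502, so n_i ≈ 2.00.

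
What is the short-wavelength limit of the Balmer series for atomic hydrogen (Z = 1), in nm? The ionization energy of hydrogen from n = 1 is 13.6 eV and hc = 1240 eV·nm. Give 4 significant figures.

364.7 nm

The Balmer series has lower level n_f = 2; the series limit corresponds to n_i → ∞.
ΔE_max = 13.6 × 1 / 2² = 3.400 eV.
λ_min = 1240 / 3.400 = 364.7 nm.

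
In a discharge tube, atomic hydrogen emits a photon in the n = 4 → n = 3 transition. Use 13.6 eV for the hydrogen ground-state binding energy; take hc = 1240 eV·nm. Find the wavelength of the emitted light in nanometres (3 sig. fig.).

ΔE = 13.60 × (1/3² − 1/4²) = 13.60 × 0.04861 = 0.6611 eV.
λ = hc/ΔE = 1240 / 0.6611 = 1880 nm.
This line belongs to the Paschen series.

1880 nm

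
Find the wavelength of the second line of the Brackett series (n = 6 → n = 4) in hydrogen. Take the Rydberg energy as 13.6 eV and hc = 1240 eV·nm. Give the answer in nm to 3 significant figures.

2630 nm

The Brackett series terminates on n_f = 4; the second line has n_i = 4+2 = 6.
ΔE = 13.60 × (1/4² − 1/6²) = 0.4722 eV.
λ = 1240 / 0.4722 = 2630 nm.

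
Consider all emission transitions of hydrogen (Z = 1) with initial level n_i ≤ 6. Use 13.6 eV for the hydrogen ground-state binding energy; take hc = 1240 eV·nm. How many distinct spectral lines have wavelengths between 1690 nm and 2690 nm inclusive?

Enumerate all n_i → n_f pairs with 1 ≤ n_f < n_i ≤ 6 and compute λ = 1240 / [13.6·1·(1/n_f² − 1/n_i²)].
Lines falling in [1690, 2690] nm: 4→3 (1876 nm), 6→4 (2626 nm).

2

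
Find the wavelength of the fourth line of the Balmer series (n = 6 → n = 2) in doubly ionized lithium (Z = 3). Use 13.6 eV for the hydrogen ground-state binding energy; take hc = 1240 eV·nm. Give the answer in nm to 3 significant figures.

45.6 nm

The Balmer series terminates on n_f = 2; the fourth line has n_i = 2+4 = 6.
ΔE = 122.4 × (1/2² − 1/6²) = 27.20 eV.
λ = 1240 / 27.20 = 45.6 nm.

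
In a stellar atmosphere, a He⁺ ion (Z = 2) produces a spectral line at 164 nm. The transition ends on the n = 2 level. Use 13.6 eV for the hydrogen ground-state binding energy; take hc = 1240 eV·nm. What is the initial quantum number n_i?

n_i = 3

The photon energy is ΔE = hc/λ = 1240 / 164 = 7.561 eV.
With Z = 2, ΔE = 54.40 × (1/n_f² − 1/n_i²), so 1/n_f² − 1/n_i² = 0.1390.
With n_f = 2: 1/n_i² = 1/4 − 0.1390 = 0.1110, so n_i ≈ 3.00.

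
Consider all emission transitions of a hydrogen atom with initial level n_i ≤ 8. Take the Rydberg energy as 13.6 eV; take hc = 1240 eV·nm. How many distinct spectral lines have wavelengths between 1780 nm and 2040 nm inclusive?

2

Enumerate all n_i → n_f pairs with 1 ≤ n_f < n_i ≤ 8 and compute λ = 1240 / [13.6·1·(1/n_f² − 1/n_i²)].
Lines falling in [1780, 2040] nm: 4→3 (1876 nm), 8→4 (1945 nm).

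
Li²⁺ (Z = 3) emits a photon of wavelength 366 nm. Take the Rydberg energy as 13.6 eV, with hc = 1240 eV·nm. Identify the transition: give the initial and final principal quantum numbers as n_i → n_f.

n_i = 9, n_f = 5

The photon energy is ΔE = hc/λ = 1240 / 366 = 3.388 eV.
With Z = 3, ΔE = 122.4 × (1/n_f² − 1/n_i²), so 1/n_f² − 1/n_i² = 0.02768.
Trying n_f = 5 gives 1/n_i² = 0.01232, i.e. n_i ≈ 9; this pair matches.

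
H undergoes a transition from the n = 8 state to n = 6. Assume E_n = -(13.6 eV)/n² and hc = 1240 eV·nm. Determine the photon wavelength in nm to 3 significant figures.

ΔE = 13.60 × (1/6² − 1/8²) = 13.60 × 0.01215 = 0.1653 eV.
λ = hc/ΔE = 1240 / 0.1653 = 7500 nm.

7500 nm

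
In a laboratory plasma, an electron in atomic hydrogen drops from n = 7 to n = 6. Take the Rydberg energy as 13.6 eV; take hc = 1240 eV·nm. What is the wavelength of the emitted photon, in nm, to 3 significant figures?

12400 nm

ΔE = 13.60 × (1/6² − 1/7²) = 13.60 × 0.007370 = 0.1002 eV.
λ = hc/ΔE = 1240 / 0.1002 = 12400 nm.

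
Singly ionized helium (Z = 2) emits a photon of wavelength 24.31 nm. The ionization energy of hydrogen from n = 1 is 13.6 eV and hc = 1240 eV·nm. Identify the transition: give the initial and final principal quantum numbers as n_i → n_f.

n_i = 4, n_f = 1

The photon energy is ΔE = hc/λ = 1240 / 24.31 = 51.01 eV.
With Z = 2, ΔE = 54.40 × (1/n_f² − 1/n_i²), so 1/n_f² − 1/n_i² = 0.9376.
Trying n_f = 1 gives 1/n_i² = 0.06236, i.e. n_i ≈ 4; this pair matches.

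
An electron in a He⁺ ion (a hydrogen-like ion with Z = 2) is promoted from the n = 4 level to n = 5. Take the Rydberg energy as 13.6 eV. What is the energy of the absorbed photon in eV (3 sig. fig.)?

1.22 eV

The Bohr energies scale as Z², so for Z = 2: E_n = −54.40/n² eV.
E_5 = −54.40/25 = −2.176 eV and E_4 = −54.40/16 = −3.400 eV.
The photon energy is |E_5 − E_4| = 1.22 eV.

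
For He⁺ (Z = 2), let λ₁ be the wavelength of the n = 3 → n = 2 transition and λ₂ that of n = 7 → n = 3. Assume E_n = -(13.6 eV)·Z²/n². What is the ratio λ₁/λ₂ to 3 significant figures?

λ ∝ 1/ΔE ∝ 1/(1/n_f² − 1/n_i²), and the Z² and hc factors cancel in the ratio.
λ₁/λ₂ = (1/3² − 1/7²)/(1/2² − 1/3²) = 0.09070/0.1389 = 0.653.

0.653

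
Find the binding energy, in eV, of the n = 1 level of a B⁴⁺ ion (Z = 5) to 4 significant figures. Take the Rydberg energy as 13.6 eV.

340.0 eV

E_n = −13.6 Z²/n² = −340.0/n² eV for Z = 5.
E_1 = −340.0/1 = −340.0 eV, so ionization (to E = 0) requires 340.0 eV.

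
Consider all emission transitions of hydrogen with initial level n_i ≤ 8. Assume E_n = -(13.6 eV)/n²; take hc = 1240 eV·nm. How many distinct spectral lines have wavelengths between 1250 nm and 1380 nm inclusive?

1

Enumerate all n_i → n_f pairs with 1 ≤ n_f < n_i ≤ 8 and compute λ = 1240 / [13.6·1·(1/n_f² − 1/n_i²)].
Lines falling in [1250, 1380] nm: 5→3 (1282 nm).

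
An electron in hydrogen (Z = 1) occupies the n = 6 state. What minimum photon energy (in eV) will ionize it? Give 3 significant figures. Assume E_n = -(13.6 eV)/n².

E_6 = −13.60/36 = −0.378 eV, so ionization (to E = 0) requires 0.378 eV.

0.378 eV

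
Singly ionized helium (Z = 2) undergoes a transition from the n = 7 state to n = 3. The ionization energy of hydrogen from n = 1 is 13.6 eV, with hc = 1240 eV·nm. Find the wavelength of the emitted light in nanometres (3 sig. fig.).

For Z = 2 the level energies scale as Z², so the effective Rydberg energy is 13.6 × 4 = 54.40 eV.
ΔE = 54.40 × (1/3² − 1/7²) = 54.40 × 0.09070 = 4.934 eV.
λ = hc/ΔE = 1240 / 4.934 = 251 nm.

251 nm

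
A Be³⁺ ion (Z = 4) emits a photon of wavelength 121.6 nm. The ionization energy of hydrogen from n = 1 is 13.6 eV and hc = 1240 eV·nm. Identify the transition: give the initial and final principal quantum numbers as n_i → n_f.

n_i = 8, n_f = 4

The photon energy is ΔE = hc/λ = 1240 / 121.6 = 10.20 eV.
With Z = 4, ΔE = 217.6 × (1/n_f² − 1/n_i²), so 1/n_f² − 1/n_i² = 0.04686.
Trying n_f = 4 gives 1/n_i² = 0.01564, i.e. n_i ≈ 8; this pair matches.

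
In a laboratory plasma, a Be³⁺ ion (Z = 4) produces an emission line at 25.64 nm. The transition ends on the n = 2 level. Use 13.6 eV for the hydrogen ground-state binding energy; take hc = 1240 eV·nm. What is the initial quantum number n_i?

The photon energy is ΔE = hc/λ = 1240 / 25.64 = 48.36 eV.
With Z = 4, ΔE = 217.6 × (1/n_f² − 1/n_i²), so 1/n_f² − 1/n_i² = 0.2223.
With n_f = 2: 1/n_i² = 1/4 − 0.2223 = 0.02775, so n_i ≈ 6.00.

n_i = 6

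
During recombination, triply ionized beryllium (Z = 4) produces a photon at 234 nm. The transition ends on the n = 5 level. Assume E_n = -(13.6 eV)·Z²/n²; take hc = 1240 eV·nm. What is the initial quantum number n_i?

n_i = 8

The photon energy is ΔE = hc/λ = 1240 / 234 = 5.299 eV.
With Z = 4, ΔE = 217.6 × (1/n_f² − 1/n_i²), so 1/n_f² − 1/n_i² = 0.02435.
With n_f = 5: 1/n_i² = 1/25 − 0.02435 = 0.01565, so n_i ≈ 7.99.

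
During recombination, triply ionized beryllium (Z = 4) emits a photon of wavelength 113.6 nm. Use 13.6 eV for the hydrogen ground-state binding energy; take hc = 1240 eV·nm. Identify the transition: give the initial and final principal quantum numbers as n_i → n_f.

The photon energy is ΔE = hc/λ = 1240 / 113.6 = 10.92 eV.
With Z = 4, ΔE = 217.6 × (1/n_f² − 1/n_i²), so 1/n_f² − 1/n_i² = 0.05016.
Trying n_f = 4 gives 1/n_i² = 0.01234, i.e. n_i ≈ 9; this pair matches.

n_i = 9, n_f = 4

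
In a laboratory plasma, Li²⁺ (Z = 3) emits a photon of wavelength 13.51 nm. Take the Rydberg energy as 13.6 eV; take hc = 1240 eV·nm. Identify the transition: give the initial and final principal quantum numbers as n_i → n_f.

The photon energy is ΔE = hc/λ = 1240 / 13.51 = 91.78 eV.
With Z = 3, ΔE = 122.4 × (1/n_f² − 1/n_i²), so 1/n_f² − 1/n_i² = 0.7499.
Trying n_f = 1 gives 1/n_i² = 0.2501, i.e. n_i ≈ 2; this pair matches.

n_i = 2, n_f = 1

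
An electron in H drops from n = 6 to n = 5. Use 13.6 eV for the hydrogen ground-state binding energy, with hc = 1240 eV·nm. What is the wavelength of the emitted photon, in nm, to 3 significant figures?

7460 nm

ΔE = 13.60 × (1/5² − 1/6²) = 13.60 × 0.01222 = 0.1662 eV.
λ = hc/ΔE = 1240 / 0.1662 = 7460 nm.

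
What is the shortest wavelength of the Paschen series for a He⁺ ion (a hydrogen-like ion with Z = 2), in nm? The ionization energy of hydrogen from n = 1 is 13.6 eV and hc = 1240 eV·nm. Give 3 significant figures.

The Paschen series has lower level n_f = 3; the series limit corresponds to n_i → ∞.
ΔE_max = 13.6 × 4 / 3² = 6.044 eV.
λ_min = 1240 / 6.044 = 205 nm.

205 nm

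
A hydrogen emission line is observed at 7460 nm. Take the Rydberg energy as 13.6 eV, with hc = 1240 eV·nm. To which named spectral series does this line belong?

Pfund

ΔE = 1240/7460 = 0.1662 eV.
This matches 13.6 × (1/5² − 1/6²), so n_f = 5: the Pfund series.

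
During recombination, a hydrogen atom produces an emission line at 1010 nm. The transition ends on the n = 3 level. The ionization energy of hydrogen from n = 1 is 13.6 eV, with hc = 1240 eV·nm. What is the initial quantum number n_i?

n_i = 7

The photon energy is ΔE = hc/λ = 1240 / 1010 = 1.228 eV.
With Z = 1, ΔE = 13.60 × (1/n_f² − 1/n_i²), so 1/n_f² − 1/n_i² = 0.09027.
With n_f = 3: 1/n_i² = 1/9 − 0.09027 = 0.02084, so n_i ≈ 6.93.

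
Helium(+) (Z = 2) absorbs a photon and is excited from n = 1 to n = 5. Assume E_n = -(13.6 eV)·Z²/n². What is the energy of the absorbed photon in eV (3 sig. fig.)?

The Bohr energies scale as Z², so for Z = 2: E_n = −54.40/n² eV.
E_5 = −54.40/25 = −2.176 eV and E_1 = −54.40/1 = −54.40 eV.
The photon energy is |E_5 − E_1| = 52.2 eV.

52.2 eV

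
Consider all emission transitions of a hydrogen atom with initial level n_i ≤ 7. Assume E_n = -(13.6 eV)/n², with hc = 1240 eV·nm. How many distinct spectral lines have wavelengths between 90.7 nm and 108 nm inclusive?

5

Enumerate all n_i → n_f pairs with 1 ≤ n_f < n_i ≤ 7 and compute λ = 1240 / [13.6·1·(1/n_f² − 1/n_i²)].
Lines falling in [90.7, 108] nm: 7→1 (93.08 nm), 6→1 (93.78 nm), 5→1 (94.98 nm), 4→1 (97.25 nm), 3→1 (102.6 nm).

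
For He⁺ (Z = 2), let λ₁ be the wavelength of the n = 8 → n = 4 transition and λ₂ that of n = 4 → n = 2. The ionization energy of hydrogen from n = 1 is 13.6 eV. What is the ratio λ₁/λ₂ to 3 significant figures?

λ ∝ 1/ΔE ∝ 1/(1/n_f² − 1/n_i²), and the Z² and hc factors cancel in the ratio.
λ₁/λ₂ = (1/2² − 1/4²)/(1/4² − 1/8²) = 0.1875/0.04688 = 4.00.

4.00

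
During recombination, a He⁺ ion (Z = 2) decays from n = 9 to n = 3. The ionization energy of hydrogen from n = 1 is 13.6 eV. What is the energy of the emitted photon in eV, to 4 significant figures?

5.373 eV

The Bohr energies scale as Z², so for Z = 2: E_n = −54.40/n² eV.
E_9 = −54.40/81 = −0.6716 eV and E_3 = −54.40/9 = −6.044 eV.
The photon energy is |E_9 − E_3| = 5.373 eV.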